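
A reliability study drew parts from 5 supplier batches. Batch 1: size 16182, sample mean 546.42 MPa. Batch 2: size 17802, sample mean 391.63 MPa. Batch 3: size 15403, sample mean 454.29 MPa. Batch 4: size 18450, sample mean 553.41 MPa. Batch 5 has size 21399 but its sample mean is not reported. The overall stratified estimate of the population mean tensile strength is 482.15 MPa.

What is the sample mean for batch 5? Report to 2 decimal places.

Σ Nₕx̄ₕ = N·μ, so 21399·x̄_5 = 89236·482.15 − (16182·546.42 + 17802·391.63 + 15403·454.29 + 18450·553.41).
= 43025137.4 − 33021809.07 = 10003328.33.
x̄_5 = 10003328.33 / 21399 = 467.4671... → 467.47.

467.47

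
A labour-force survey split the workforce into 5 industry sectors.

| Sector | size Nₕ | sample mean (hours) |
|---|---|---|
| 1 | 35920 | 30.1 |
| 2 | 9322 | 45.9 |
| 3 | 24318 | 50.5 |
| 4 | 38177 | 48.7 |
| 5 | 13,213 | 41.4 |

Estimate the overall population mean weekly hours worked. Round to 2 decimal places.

42.52

N = 120950; weights Wₕ = Nₕ/N = (0.2970, 0.0771, 0.2011, 0.3156, 0.1092).
x̄_st = Σ Wₕ·x̄ₕ = 0.2970·30.1 + 0.0771·45.9 + 0.2011·50.5 + 0.3156·48.7 + 0.1092·41.4 ≈ 42.5248...
→ 42.52.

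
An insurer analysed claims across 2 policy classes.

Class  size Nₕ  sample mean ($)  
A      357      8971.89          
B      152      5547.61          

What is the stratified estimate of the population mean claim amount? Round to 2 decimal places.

7949.32

x̄_st = (Σ Nₕx̄ₕ) / (Σ Nₕ) = (357·8971.89 + 152·5547.61) / 509
= 4046201.45 / 509 = 7949.3152... → 7949.32.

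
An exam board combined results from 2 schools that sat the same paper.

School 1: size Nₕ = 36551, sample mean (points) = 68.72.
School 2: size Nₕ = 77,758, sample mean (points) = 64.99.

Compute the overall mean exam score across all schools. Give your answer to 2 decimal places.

66.18

N = 114309; weights Wₕ = Nₕ/N = (0.3198, 0.6802).
x̄_st = Σ Wₕ·x̄ₕ = 0.3198·68.72 + 0.6802·64.99 ≈ 66.1827...
→ 66.18.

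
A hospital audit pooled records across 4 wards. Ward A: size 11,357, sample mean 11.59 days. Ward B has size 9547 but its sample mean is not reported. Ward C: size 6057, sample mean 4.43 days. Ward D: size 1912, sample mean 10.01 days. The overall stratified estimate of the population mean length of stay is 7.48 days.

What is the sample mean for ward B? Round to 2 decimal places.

4.02

N = 11357 + 9547 + 6057 + 1912 = 28873.
Overall total = μ·N = 7.48·28873 = 215970.04.
Subtract the known strata: 11357·11.59 + 6057·4.43 + 1912·10.01 = 177599.26.
Remaining total for ward B: 215970.04 − 177599.26 = 38370.78.
Divide by its size: 38370.78 / 9547 = 4.0191... → 4.02.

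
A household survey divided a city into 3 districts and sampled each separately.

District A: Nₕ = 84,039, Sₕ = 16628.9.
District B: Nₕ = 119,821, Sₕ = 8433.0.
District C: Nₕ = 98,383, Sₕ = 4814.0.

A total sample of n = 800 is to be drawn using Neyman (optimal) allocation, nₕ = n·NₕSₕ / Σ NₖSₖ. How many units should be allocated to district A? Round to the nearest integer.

Σ NₕSₕ = 84039·16628.9 + 119821·8433.0 + 98383·4814.0 = 2881542382.1.
Share for A: 1397476127.1/2881542382.1 = 0.48498.
n_A = 800 × 0.48498 = 387.980... → 388.

388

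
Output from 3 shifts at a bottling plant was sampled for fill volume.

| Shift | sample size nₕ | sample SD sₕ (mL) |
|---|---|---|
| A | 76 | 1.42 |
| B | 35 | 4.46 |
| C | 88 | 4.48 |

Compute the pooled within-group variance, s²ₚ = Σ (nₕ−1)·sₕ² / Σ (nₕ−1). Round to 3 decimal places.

13.131

Degrees of freedom: 75 + 34 + 87 = 196.
Σ(nₕ−1)sₕ² = 75·2.0164 + 34·19.8916 + 87·20.0704 = 2573.6692.
s²ₚ = 2573.6692 / 196 = 13.13097... → 13.131.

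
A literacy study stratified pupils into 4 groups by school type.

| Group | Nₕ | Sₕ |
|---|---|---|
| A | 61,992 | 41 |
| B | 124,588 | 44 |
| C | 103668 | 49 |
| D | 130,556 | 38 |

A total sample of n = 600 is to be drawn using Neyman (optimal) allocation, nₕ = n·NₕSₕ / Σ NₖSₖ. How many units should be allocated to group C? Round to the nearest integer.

169

A: NₕSₕ = 61992·41 = 2541672
B: NₕSₕ = 124588·44 = 5481872
C: NₕSₕ = 103668·49 = 5079732
D: NₕSₕ = 130556·38 = 4961128
Σ NₕSₕ = 18064404.
n_C = 600·5079732/18064404 = 168.721... → 169.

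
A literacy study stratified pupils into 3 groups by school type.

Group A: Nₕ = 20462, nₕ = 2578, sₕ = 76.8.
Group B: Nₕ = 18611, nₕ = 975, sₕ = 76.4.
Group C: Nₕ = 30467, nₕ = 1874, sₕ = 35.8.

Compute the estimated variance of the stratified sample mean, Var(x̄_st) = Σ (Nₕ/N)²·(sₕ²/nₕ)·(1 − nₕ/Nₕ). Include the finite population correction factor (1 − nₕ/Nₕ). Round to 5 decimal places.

N = 69540; Wₕ = Nₕ/N.
group A: (20462/69540)²·76.8²/2578·(1 − 2578/20462) = 0.17313421
group B: (18611/69540)²·76.4²/975·(1 − 975/18611) = 0.40633341
group C: (30467/69540)²·35.8²/1874·(1 − 1874/30467) = 0.12320165
Sum = 0.70266926 → 0.70267.

0.70267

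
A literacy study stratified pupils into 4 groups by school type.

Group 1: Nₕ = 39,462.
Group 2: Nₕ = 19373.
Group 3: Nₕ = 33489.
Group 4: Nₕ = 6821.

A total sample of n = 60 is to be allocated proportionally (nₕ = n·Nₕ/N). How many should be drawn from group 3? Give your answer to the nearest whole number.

20

N = 39462 + 19373 + 33489 + 6821 = 99145.
n_3 = 60·33489/99145 = 20.267... → 20.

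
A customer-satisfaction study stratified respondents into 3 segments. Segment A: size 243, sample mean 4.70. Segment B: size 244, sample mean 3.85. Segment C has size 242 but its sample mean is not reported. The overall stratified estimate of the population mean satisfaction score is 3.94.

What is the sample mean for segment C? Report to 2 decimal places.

3.27

N = 243 + 244 + 242 = 729.
Overall total = μ·N = 3.94·729 = 2872.26.
Subtract the known strata: 243·4.70 + 244·3.85 = 2081.5.
Remaining total for segment C: 2872.26 − 2081.5 = 790.76.
Divide by its size: 790.76 / 242 = 3.2676... → 3.27.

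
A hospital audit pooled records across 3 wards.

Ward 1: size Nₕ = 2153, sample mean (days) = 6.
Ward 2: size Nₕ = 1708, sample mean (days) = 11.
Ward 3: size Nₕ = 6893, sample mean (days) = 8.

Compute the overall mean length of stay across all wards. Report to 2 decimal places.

8.08

N = 10754; weights Wₕ = Nₕ/N = (0.2002, 0.1588, 0.6410).
x̄_st = Σ Wₕ·x̄ₕ = 0.2002·6 + 0.1588·11 + 0.6410·8 ≈ 8.0761...
→ 8.08.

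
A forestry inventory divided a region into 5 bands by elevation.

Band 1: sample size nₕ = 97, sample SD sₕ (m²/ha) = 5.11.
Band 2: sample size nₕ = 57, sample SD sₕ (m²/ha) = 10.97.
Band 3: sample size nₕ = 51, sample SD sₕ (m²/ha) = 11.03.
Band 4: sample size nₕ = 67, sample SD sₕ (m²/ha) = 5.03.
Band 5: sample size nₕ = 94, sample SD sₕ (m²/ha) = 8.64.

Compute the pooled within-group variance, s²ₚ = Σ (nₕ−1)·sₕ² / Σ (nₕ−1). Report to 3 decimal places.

66.319

Degrees of freedom: 96 + 56 + 50 + 66 + 93 = 361.
Σ(nₕ−1)sₕ² = 96·26.1121 + 56·120.3409 + 50·121.6609 + 66·25.3009 + 93·74.6496 = 23941.1692.
s²ₚ = 23941.1692 / 361 = 66.31903... → 66.319.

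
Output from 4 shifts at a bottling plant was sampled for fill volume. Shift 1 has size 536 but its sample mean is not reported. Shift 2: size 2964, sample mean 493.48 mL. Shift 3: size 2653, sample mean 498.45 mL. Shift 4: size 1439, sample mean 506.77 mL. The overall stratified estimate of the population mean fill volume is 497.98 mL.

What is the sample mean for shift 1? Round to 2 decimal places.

496.94

N = 536 + 2964 + 2653 + 1439 = 7592.
Overall total = μ·N = 497.98·7592 = 3780664.16.
Subtract the known strata: 2964·493.48 + 2653·498.45 + 1439·506.77 = 3514304.6.
Remaining total for shift 1: 3780664.16 − 3514304.6 = 266359.56.
Divide by its size: 266359.56 / 536 = 496.9395... → 496.94.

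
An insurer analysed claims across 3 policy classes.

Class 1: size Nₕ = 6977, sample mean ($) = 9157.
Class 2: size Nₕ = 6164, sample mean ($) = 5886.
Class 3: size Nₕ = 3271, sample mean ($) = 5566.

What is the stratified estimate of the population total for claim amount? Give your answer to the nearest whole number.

Estimate total by summing Nₕ·x̄ₕ over strata.
6977·9157 + 6164·5886 + 3271·5566 = 63888389 + 36281304 + 18206386 = 118376079.

118376079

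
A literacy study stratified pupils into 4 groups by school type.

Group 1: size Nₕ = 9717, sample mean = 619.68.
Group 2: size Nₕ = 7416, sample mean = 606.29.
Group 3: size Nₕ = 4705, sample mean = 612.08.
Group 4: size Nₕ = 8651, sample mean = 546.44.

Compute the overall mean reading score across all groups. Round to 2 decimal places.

N = 9717 + 7416 + 4705 + 8651 = 30489.
Weight each subgroup mean by Nₕ/N and sum.
Σ Nₕx̄ₕ = 9717·619.68 + 7416·606.29 + 4705·612.08 + 8651·546.44 = 6021430.56 + 4496246.64 + 2879836.4 + 4727252.44 = 18124766.04.
Divide by N: 18124766.04 / 30489 = 594.4690... → 594.47.

594.47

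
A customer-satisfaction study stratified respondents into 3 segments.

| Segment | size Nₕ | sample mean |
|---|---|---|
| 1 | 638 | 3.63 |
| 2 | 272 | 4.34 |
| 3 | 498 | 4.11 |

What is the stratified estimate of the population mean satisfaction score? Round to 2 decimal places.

N = 638 + 272 + 498 = 1408.
Overall mean = Σ (Nₕ/N)·x̄ₕ — weight by population share, not a simple average.
Σ Nₕx̄ₕ = 638·3.63 + 272·4.34 + 498·4.11 = 2315.94 + 1180.48 + 2046.78 = 5543.2.
Divide by N: 5543.2 / 1408 = 3.9369... → 3.94.

3.94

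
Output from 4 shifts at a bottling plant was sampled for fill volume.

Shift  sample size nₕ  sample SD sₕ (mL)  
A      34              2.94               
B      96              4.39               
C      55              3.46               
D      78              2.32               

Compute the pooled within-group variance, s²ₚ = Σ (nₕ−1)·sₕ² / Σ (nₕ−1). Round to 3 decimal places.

12.266

Degrees of freedom: 33 + 95 + 54 + 77 = 259.
Σ(nₕ−1)sₕ² = 33·8.6436 + 95·19.2721 + 54·11.9716 + 77·5.3824 = 3176.9995.
s²ₚ = 3176.9995 / 259 = 12.26641... → 12.266.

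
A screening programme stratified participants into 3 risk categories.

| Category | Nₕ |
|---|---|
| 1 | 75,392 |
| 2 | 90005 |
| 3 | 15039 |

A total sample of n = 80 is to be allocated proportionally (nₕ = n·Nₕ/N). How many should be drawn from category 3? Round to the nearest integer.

N = 75392 + 90005 + 15039 = 180436.
n_3 = 80·15039/180436 = 6.668... → 7.

7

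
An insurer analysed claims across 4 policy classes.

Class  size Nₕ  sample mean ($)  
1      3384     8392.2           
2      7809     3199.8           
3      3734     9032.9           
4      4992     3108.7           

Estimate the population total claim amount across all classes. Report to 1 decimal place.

102633922.0

1: 3384·8392.2 = 28399204.8
2: 7809·3199.8 = 24987238.2
3: 3734·9032.9 = 33728848.6
4: 4992·3108.7 = 15518630.4
τ̂ = Σ Nₕx̄ₕ = 102633922.0.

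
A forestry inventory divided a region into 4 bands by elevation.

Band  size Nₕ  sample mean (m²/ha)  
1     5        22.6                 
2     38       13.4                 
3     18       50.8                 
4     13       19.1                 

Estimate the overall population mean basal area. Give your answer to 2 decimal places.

24.12

N = 5 + 38 + 18 + 13 = 74.
Overall mean = Σ (Nₕ/N)·x̄ₕ — weight by population share, not a simple average.
Σ Nₕx̄ₕ = 5·22.6 + 38·13.4 + 18·50.8 + 13·19.1 = 113 + 509.2 + 914.4 + 248.3 = 1784.9.
Divide by N: 1784.9 / 74 = 24.1203... → 24.12.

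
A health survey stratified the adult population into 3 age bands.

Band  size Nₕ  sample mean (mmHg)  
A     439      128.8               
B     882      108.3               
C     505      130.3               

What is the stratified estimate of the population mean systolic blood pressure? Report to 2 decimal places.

N = 439 + 882 + 505 = 1826.
The stratified mean weights each stratum mean by its population share Nₕ/N.
Σ Nₕx̄ₕ = 439·128.8 + 882·108.3 + 505·130.3 = 56543.2 + 95520.6 + 65801.5 = 217865.3.
Divide by N: 217865.3 / 1826 = 119.3129... → 119.31.

119.31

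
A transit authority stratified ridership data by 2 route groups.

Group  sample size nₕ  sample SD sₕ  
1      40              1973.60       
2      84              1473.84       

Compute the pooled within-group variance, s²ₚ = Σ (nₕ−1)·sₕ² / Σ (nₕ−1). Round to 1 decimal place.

2722965.1

1: (40−1)·1973.60² = 39·3895096.96 = 151908781.44
2: (84−1)·1473.84² = 83·2172204.3456 = 180292960.6848
Numerator = 332201742.1248; denominator = Σ(nₕ−1) = 122.
s²ₚ = 332201742.1248/122 = 2722965.099... → 2722965.1.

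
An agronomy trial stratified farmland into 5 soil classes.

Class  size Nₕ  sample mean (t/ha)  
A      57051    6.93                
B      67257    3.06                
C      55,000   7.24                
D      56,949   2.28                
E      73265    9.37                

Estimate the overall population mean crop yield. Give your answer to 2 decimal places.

5.87

N = 57051 + 67257 + 55000 + 56949 + 73265 = 309522.
The stratified mean weights each stratum mean by its population share Nₕ/N.
Σ Nₕx̄ₕ = 57051·6.93 + 67257·3.06 + 55000·7.24 + 56949·2.28 + 73265·9.37 = 395363.43 + 205806.42 + 398200 + 129843.72 + 686493.05 = 1815706.62.
Divide by N: 1815706.62 / 309522 = 5.8662... → 5.87.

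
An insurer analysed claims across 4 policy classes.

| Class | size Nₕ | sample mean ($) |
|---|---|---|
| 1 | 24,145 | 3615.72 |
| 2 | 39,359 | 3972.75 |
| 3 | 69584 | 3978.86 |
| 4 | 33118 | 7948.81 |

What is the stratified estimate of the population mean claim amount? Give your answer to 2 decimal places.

N = 166206; weights Wₕ = Nₕ/N = (0.1453, 0.2368, 0.4187, 0.1993).
x̄_st = Σ Wₕ·x̄ₕ = 0.1453·3615.72 + 0.2368·3972.75 + 0.4187·3978.86 + 0.1993·7948.81 ≈ 4715.7065...
→ 4715.71.

4715.71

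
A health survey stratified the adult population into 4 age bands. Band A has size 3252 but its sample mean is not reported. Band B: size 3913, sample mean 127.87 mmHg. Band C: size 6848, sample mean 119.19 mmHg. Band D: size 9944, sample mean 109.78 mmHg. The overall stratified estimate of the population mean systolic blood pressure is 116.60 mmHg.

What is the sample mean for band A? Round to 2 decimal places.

118.44

Σ Nₕx̄ₕ = N·μ, so 3252·x̄_A = 23957·116.60 − (3913·127.87 + 6848·119.19 + 9944·109.78).
= 2793386.2 − 2408220.75 = 385165.45.
x̄_A = 385165.45 / 3252 = 118.4396... → 118.44.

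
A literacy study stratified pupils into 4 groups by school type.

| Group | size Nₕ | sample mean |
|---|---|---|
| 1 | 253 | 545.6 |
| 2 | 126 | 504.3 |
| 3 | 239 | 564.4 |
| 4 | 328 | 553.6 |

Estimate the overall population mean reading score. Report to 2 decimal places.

547.62

N = 253 + 126 + 239 + 328 = 946.
Weight each subgroup mean by Nₕ/N and sum.
Σ Nₕx̄ₕ = 253·545.6 + 126·504.3 + 239·564.4 + 328·553.6 = 138036.8 + 63541.8 + 134891.6 + 181580.8 = 518051.
Divide by N: 518051 / 946 = 547.6226... → 547.62.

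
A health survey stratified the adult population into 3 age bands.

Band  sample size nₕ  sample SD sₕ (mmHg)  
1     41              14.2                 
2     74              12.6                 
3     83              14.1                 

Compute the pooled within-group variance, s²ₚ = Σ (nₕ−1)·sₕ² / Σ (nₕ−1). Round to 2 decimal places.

Degrees of freedom: 40 + 73 + 82 = 195.
Σ(nₕ−1)sₕ² = 40·201.64 + 73·158.76 + 82·198.81 = 35957.5.
s²ₚ = 35957.5 / 195 = 184.3974... → 184.40.

184.40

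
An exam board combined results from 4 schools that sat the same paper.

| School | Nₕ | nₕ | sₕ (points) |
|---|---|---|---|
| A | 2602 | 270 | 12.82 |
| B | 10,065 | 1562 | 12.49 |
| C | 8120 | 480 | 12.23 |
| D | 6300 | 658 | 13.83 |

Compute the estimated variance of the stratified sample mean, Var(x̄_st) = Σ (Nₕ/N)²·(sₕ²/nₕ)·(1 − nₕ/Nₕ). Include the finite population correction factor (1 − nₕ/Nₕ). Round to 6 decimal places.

N = 27087; Wₕ = Nₕ/N.
school A: (2602/27087)²·12.82²/270·(1 − 270/2602) = 0.005034152
school B: (10065/27087)²·12.49²/1562·(1 − 1562/10065) = 0.011649519
school C: (8120/27087)²·12.23²/480·(1 − 480/8120) = 0.026347490
school D: (6300/27087)²·13.83²/658·(1 − 658/6300) = 0.014082193
Sum = 0.057113353 → 0.057113.

0.057113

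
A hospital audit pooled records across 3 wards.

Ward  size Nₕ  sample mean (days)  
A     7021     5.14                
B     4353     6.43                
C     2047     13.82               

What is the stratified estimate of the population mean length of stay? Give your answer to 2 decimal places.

N = 7021 + 4353 + 2047 = 13421.
Overall mean = Σ (Nₕ/N)·x̄ₕ — weight by population share, not a simple average.
Σ Nₕx̄ₕ = 7021·5.14 + 4353·6.43 + 2047·13.82 = 36087.94 + 27989.79 + 28289.54 = 92367.27.
Divide by N: 92367.27 / 13421 = 6.8823... → 6.88.

6.88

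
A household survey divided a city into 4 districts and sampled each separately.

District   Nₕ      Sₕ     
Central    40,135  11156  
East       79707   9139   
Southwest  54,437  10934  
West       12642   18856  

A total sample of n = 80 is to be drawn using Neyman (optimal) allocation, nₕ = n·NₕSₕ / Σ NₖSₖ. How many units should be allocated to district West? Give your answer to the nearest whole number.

Central: NₕSₕ = 40135·11156 = 447746060
East: NₕSₕ = 79707·9139 = 728442273
Southwest: NₕSₕ = 54437·10934 = 595214158
West: NₕSₕ = 12642·18856 = 238377552
Σ NₕSₕ = 2009780043.
n_West = 80·238377552/2009780043 = 9.489... → 9.

9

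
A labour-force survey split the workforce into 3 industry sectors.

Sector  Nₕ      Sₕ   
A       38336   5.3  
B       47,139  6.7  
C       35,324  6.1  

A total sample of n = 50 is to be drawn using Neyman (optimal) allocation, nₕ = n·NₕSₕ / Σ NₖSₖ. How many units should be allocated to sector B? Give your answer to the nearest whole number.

22

Σ NₕSₕ = 38336·5.3 + 47139·6.7 + 35324·6.1 = 734488.5.
Share for B: 315831.3/734488.5 = 0.43000.
n_B = 50 × 0.43000 = 21.500... → 22.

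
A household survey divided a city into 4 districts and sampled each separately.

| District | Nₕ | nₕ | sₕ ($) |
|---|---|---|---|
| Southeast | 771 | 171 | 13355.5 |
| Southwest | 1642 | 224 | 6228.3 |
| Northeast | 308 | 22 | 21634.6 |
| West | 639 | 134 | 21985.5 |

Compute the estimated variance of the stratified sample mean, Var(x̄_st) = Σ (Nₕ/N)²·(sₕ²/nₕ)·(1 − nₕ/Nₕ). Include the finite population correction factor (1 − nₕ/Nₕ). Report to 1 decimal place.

N = 3360. Term for each stratum: Wₕ²sₕ²/nₕ·(1−nₕ/Nₕ).
Var(x̄_st) = 42741.6483 + 35715.9213 + 166001.9746 + 103105.4393 = 347564.9835 → 347565.0.

347565.0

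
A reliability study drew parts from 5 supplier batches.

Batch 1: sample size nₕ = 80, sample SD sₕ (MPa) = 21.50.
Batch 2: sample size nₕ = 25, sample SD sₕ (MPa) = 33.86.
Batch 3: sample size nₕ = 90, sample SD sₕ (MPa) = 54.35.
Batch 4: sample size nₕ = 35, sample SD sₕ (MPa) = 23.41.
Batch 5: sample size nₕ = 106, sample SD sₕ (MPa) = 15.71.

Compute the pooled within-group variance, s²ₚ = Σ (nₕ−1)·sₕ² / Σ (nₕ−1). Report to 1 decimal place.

1122.3

Degrees of freedom: 79 + 24 + 89 + 34 + 105 = 331.
Σ(nₕ−1)sₕ² = 79·462.25 + 24·1146.4996 + 89·2953.9225 + 34·548.0281 + 105·246.8041 = 371480.2288.
s²ₚ = 371480.2288 / 331 = 1122.297... → 1122.3.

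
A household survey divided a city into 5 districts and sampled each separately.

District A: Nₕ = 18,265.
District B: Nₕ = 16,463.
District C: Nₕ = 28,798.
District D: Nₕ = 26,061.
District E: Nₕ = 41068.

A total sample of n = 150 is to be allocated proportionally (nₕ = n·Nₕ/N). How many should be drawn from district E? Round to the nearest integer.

N = 18265 + 16463 + 28798 + 26061 + 41068 = 130655.
n_E = 150·41068/130655 = 47.149... → 47.

47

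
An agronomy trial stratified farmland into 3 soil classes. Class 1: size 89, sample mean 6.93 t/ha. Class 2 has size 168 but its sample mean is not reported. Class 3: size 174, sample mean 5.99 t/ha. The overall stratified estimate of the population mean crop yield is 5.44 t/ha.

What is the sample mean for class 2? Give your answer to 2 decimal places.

Σ Nₕx̄ₕ = N·μ, so 168·x̄_2 = 431·5.44 − (89·6.93 + 174·5.99).
= 2344.64 − 1659.03 = 685.61.
x̄_2 = 685.61 / 168 = 4.0810... → 4.08.

4.08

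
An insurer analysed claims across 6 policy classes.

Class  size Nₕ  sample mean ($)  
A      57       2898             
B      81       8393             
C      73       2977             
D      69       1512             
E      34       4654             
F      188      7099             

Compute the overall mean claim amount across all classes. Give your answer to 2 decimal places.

5297.84

N = 57 + 81 + 73 + 69 + 34 + 188 = 502.
Overall mean = Σ (Nₕ/N)·x̄ₕ — weight by population share, not a simple average.
Σ Nₕx̄ₕ = 57·2898 + 81·8393 + 73·2977 + 69·1512 + 34·4654 + 188·7099 = 165186 + 679833 + 217321 + 104328 + 158236 + 1334612 = 2659516.
Divide by N: 2659516 / 502 = 5297.8406... → 5297.84.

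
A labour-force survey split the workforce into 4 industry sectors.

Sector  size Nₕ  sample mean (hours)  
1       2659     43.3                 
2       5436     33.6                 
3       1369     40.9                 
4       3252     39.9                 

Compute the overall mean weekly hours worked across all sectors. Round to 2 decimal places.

x̄_st = (Σ Nₕx̄ₕ) / (Σ Nₕ) = (2659·43.3 + 5436·33.6 + 1369·40.9 + 3252·39.9) / 12716
= 483531.2 / 12716 = 38.0254... → 38.03.

38.03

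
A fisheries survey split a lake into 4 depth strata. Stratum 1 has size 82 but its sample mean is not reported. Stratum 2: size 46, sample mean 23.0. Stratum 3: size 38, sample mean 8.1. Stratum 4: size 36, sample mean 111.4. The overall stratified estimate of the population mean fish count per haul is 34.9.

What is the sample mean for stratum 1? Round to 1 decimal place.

20.4

Σ Nₕx̄ₕ = N·μ, so 82·x̄_1 = 202·34.9 − (46·23.0 + 38·8.1 + 36·111.4).
= 7049.8 − 5376.2 = 1673.6.
x̄_1 = 1673.6 / 82 = 20.410... → 20.4.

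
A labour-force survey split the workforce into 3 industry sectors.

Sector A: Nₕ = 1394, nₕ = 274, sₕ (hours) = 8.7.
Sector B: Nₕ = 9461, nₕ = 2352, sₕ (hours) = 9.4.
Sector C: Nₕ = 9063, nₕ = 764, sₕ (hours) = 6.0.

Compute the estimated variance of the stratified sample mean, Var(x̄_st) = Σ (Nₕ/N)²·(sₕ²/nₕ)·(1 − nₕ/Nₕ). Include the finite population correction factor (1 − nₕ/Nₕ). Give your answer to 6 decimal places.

N = 19918; Wₕ = Nₕ/N.
sector A: (1394/19918)²·8.7²/274·(1 − 274/1394) = 0.001087119
sector B: (9461/19918)²·9.4²/2352·(1 − 2352/9461) = 0.006369018
sector C: (9063/19918)²·6.0²/764·(1 − 764/9063) = 0.008933372
Sum = 0.016389510 → 0.016390.

0.016390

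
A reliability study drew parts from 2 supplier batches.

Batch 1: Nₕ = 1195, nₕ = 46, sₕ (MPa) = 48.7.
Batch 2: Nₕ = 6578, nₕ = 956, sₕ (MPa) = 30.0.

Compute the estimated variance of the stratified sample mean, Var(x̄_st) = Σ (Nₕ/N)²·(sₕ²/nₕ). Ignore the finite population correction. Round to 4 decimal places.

N = 7773; Wₕ = Nₕ/N.
batch 1: (1195/7773)²·48.7²/46 = 1.2185927
batch 2: (6578/7773)²·30.0²/956 = 0.6742097
Sum = 1.8928024 → 1.8928.

1.8928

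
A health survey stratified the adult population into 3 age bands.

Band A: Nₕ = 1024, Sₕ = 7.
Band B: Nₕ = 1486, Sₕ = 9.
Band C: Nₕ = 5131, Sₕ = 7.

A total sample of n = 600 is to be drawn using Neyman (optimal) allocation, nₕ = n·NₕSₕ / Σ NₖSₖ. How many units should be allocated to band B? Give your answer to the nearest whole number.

A: NₕSₕ = 1024·7 = 7168
B: NₕSₕ = 1486·9 = 13374
C: NₕSₕ = 5131·7 = 35917
Σ NₕSₕ = 56459.
n_B = 600·13374/56459 = 142.128... → 142.

142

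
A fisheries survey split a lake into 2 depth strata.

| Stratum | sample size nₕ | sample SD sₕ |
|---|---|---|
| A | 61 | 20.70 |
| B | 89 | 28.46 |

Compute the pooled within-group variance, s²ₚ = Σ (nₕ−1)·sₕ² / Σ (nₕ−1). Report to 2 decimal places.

Degrees of freedom: 60 + 88 = 148.
Σ(nₕ−1)sₕ² = 60·428.49 + 88·809.9716 = 96986.9008.
s²ₚ = 96986.9008 / 148 = 655.3169... → 655.32.

655.32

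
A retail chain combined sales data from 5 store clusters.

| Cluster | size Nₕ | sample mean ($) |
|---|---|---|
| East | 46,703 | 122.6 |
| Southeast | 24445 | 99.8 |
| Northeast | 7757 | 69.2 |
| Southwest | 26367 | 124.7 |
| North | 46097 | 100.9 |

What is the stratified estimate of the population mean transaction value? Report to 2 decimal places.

N = 46703 + 24445 + 7757 + 26367 + 46097 = 151369.
Overall mean = Σ (Nₕ/N)·x̄ₕ — weight by population share, not a simple average.
Σ Nₕx̄ₕ = 46703·122.6 + 24445·99.8 + 7757·69.2 + 26367·124.7 + 46097·100.9 = 5725787.8 + 2439611 + 536784.4 + 3287964.9 + 4651187.3 = 16641335.4.
Divide by N: 16641335.4 / 151369 = 109.9389... → 109.94.

109.94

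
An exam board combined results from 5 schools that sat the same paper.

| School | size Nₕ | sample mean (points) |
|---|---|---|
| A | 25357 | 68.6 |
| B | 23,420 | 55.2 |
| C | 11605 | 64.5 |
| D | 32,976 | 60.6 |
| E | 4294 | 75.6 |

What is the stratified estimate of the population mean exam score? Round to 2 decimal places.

N = 25357 + 23420 + 11605 + 32976 + 4294 = 97652.
The stratified mean weights each stratum mean by its population share Nₕ/N.
Σ Nₕx̄ₕ = 25357·68.6 + 23420·55.2 + 11605·64.5 + 32976·60.6 + 4294·75.6 = 1739490.2 + 1292784 + 748522.5 + 1998345.6 + 324626.4 = 6103768.7.
Divide by N: 6103768.7 / 97652 = 62.5053... → 62.51.

62.51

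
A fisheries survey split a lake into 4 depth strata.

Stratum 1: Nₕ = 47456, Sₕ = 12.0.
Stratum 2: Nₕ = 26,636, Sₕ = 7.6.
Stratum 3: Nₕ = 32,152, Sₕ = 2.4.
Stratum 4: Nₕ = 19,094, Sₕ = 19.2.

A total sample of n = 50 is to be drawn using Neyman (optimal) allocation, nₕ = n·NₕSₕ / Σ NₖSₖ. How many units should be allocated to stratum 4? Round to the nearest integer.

15

Σ NₕSₕ = 47456·12.0 + 26636·7.6 + 32152·2.4 + 19094·19.2 = 1215675.2.
Share for 4: 366604.8/1215675.2 = 0.30156.
n_4 = 50 × 0.30156 = 15.078... → 15.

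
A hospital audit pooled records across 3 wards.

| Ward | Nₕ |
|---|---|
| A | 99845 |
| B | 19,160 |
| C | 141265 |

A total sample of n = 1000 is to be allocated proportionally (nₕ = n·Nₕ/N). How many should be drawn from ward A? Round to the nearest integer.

384

Share of ward A = 99845/260270 = 0.38362.
Allocate 1000 × 0.38362 = 383.621... → 384.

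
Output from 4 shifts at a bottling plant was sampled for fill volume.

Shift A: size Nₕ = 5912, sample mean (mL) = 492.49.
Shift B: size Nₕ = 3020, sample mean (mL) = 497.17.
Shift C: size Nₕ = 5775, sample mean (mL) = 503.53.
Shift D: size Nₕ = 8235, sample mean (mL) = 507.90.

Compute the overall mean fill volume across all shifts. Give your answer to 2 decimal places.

N = 5912 + 3020 + 5775 + 8235 = 22942.
Weight each subgroup mean by Nₕ/N and sum.
Σ Nₕx̄ₕ = 5912·492.49 + 3020·497.17 + 5775·503.53 + 8235·507.90 = 2911600.88 + 1501453.4 + 2907885.75 + 4182556.5 = 11503496.53.
Divide by N: 11503496.53 / 22942 = 501.4165... → 501.42.

501.42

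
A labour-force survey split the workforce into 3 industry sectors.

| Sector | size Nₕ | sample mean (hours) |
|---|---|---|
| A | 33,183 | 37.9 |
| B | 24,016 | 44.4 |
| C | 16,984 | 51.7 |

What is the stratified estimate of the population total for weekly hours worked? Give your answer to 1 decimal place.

A: 33183·37.9 = 1257635.7
B: 24016·44.4 = 1066310.4
C: 16984·51.7 = 878072.8
τ̂ = Σ Nₕx̄ₕ = 3202018.9.

3202018.9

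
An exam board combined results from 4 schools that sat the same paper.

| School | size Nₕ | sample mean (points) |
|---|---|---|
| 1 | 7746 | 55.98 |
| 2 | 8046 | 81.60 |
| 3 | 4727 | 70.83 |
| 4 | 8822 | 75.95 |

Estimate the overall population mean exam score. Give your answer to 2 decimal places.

71.40

x̄_st = (Σ Nₕx̄ₕ) / (Σ Nₕ) = (7746·55.98 + 8046·81.60 + 4727·70.83 + 8822·75.95) / 29341
= 2095018.99 / 29341 = 71.4024... → 71.40.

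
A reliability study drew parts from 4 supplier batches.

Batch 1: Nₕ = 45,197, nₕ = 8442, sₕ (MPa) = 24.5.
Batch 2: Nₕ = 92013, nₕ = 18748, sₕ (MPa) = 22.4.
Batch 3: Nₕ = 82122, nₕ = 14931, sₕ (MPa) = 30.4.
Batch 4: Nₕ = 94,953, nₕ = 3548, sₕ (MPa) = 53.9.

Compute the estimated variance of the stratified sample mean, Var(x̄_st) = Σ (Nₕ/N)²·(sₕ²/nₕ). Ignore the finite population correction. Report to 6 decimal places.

0.082732

N = 314285; Wₕ = Nₕ/N.
batch 1: (45197/314285)²·24.5²/8442 = 0.001470479
batch 2: (92013/314285)²·22.4²/18748 = 0.002293993
batch 3: (82122/314285)²·30.4²/14931 = 0.004226005
batch 4: (94953/314285)²·53.9²/3548 = 0.074741876
Sum = 0.082732353 → 0.082732.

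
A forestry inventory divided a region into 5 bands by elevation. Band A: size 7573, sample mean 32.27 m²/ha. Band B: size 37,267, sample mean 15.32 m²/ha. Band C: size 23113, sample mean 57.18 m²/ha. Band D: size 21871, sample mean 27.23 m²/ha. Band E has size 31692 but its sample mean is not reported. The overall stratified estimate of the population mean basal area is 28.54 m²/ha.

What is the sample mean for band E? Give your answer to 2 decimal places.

N = 7573 + 37267 + 23113 + 21871 + 31692 = 121516.
Overall total = μ·N = 28.54·121516 = 3468066.64.
Subtract the known strata: 7573·32.27 + 37267·15.32 + 23113·57.18 + 21871·27.23 = 2732459.82.
Remaining total for band E: 3468066.64 − 2732459.82 = 735606.82.
Divide by its size: 735606.82 / 31692 = 23.2111... → 23.21.

23.21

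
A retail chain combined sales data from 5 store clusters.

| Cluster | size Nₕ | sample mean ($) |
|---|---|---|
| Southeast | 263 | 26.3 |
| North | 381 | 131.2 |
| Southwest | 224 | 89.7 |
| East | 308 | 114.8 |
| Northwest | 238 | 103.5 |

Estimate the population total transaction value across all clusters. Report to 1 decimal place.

Estimate total by summing Nₕ·x̄ₕ over strata.
263·26.3 + 381·131.2 + 224·89.7 + 308·114.8 + 238·103.5 = 6916.9 + 49987.2 + 20092.8 + 35358.4 + 24633 = 136988.3.

136988.3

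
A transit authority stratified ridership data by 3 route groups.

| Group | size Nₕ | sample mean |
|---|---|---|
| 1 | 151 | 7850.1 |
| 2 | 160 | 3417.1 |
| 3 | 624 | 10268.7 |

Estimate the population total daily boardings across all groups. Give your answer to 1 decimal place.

Population total = Σ Nₕ·x̄ₕ (each stratum's size times its mean).
151·7850.1 + 160·3417.1 + 624·10268.7 = 1185365.1 + 546736 + 6407668.8 = 8139769.9.

8139769.9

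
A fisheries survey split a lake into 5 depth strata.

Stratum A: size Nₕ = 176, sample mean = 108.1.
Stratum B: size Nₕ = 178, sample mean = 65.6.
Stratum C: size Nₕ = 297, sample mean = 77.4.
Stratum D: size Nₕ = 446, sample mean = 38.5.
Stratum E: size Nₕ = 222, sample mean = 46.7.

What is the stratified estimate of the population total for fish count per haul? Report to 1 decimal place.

Estimate total by summing Nₕ·x̄ₕ over strata.
176·108.1 + 178·65.6 + 297·77.4 + 446·38.5 + 222·46.7 = 19025.6 + 11676.8 + 22987.8 + 17171 + 10367.4 = 81228.6.

81228.6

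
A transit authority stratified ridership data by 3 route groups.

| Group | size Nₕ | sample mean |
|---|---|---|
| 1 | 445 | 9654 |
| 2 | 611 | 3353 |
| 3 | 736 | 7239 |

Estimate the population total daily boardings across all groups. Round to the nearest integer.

Population total = Σ Nₕ·x̄ₕ (each stratum's size times its mean).
445·9654 + 611·3353 + 736·7239 = 4296030 + 2048683 + 5327904 = 11672617.

11672617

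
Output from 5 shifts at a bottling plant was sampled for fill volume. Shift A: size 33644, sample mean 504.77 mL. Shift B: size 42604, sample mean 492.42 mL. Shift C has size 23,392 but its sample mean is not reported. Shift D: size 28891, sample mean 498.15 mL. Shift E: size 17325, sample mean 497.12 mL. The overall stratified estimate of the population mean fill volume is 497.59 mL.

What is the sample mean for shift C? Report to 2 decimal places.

N = 33644 + 42604 + 23392 + 28891 + 17325 = 145856.
Overall total = μ·N = 497.59·145856 = 72576487.04.
Subtract the known strata: 33644·504.77 + 42604·492.42 + 28891·498.15 + 17325·497.12 = 60966199.21.
Remaining total for shift C: 72576487.04 − 60966199.21 = 11610287.83.
Divide by its size: 11610287.83 / 23392 = 496.3358... → 496.34.

496.34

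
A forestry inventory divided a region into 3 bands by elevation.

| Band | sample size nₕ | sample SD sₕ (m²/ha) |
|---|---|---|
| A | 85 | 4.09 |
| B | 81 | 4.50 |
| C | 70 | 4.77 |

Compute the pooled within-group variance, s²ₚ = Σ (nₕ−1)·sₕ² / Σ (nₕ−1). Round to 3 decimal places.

Degrees of freedom: 84 + 80 + 69 = 233.
Σ(nₕ−1)sₕ² = 84·16.7281 + 80·20.25 + 69·22.7529 = 4595.1105.
s²ₚ = 4595.1105 / 233 = 19.72150... → 19.722.

19.722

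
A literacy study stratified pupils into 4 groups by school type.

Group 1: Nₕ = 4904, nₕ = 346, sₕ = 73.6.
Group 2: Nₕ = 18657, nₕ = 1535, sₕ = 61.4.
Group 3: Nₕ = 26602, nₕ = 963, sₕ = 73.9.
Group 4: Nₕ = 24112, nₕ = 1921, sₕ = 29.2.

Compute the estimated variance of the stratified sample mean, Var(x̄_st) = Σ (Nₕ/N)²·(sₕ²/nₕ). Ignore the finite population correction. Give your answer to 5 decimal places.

0.99744

N = 74275. Term for each stratum: Wₕ²sₕ²/nₕ.
Var(x̄_st) = 0.06824882 + 0.15496252 + 0.72745452 + 0.04677561 = 0.99744147 → 0.99744.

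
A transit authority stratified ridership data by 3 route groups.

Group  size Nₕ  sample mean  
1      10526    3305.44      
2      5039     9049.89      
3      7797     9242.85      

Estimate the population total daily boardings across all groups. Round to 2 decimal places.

Estimate total by summing Nₕ·x̄ₕ over strata.
10526·3305.44 + 5039·9049.89 + 7797·9242.85 = 34793061.44 + 45602395.71 + 72066501.45 = 152461958.60.

152461958.60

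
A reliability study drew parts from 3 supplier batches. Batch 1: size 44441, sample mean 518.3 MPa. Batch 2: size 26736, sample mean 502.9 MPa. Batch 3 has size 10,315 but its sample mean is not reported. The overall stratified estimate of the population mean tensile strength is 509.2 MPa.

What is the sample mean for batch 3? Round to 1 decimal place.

N = 44441 + 26736 + 10315 = 81492.
Overall total = μ·N = 509.2·81492 = 41495726.4.
Subtract the known strata: 44441·518.3 + 26736·502.9 = 36479304.7.
Remaining total for batch 3: 41495726.4 − 36479304.7 = 5016421.7.
Divide by its size: 5016421.7 / 10315 = 486.323... → 486.3.

486.3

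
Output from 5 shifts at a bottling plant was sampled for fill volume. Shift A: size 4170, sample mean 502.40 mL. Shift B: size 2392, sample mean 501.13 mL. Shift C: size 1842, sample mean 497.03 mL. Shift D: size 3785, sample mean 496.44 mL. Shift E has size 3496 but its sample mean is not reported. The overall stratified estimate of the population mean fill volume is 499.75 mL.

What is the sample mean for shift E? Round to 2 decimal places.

500.66

N = 4170 + 2392 + 1842 + 3785 + 3496 = 15685.
Overall total = μ·N = 499.75·15685 = 7838578.75.
Subtract the known strata: 4170·502.40 + 2392·501.13 + 1842·497.03 + 3785·496.44 = 6088265.62.
Remaining total for shift E: 7838578.75 − 6088265.62 = 1750313.13.
Divide by its size: 1750313.13 / 3496 = 500.6617... → 500.66.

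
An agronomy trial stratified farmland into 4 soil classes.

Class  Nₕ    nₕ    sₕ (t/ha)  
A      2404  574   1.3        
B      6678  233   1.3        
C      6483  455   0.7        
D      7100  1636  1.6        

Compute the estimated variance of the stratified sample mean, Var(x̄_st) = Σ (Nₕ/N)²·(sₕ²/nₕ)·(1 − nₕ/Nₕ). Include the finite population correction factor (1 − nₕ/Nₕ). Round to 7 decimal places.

0.0008330

N = 22665; Wₕ = Nₕ/N.
class A: (2404/22665)²·1.3²/574·(1 − 574/2404) = 0.0000252144
class B: (6678/22665)²·1.3²/233·(1 − 233/6678) = 0.0006076992
class C: (6483/22665)²·0.7²/455·(1 − 455/6483) = 0.0000819261
class D: (7100/22665)²·1.6²/1636·(1 − 1636/7100) = 0.0001181719
Sum = 0.0008330117 → 0.0008330.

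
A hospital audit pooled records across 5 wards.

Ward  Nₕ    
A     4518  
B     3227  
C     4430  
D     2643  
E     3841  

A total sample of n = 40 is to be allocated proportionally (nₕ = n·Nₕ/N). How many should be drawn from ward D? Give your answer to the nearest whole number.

N = 4518 + 3227 + 4430 + 2643 + 3841 = 18659.
n_D = 40·2643/18659 = 5.666... → 6.

6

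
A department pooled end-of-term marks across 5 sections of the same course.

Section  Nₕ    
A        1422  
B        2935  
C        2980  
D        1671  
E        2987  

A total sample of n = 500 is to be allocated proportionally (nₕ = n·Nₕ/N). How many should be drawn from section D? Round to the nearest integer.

70

N = 1422 + 2935 + 2980 + 1671 + 2987 = 11995.
n_D = 500·1671/11995 = 69.654... → 70.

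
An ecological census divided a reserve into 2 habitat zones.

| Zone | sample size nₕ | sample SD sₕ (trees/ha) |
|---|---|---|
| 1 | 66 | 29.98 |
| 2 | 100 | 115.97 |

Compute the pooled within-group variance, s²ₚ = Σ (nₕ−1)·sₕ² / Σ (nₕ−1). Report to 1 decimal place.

Degrees of freedom: 65 + 99 = 164.
Σ(nₕ−1)sₕ² = 65·898.8004 + 99·13449.0409 = 1389877.0751.
s²ₚ = 1389877.0751 / 164 = 8474.860... → 8474.9.

8474.9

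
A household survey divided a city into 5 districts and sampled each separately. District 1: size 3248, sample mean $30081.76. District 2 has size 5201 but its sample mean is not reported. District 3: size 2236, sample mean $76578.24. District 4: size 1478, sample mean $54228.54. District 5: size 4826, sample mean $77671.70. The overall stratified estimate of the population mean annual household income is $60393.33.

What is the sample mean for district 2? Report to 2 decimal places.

58083.90

N = 3248 + 5201 + 2236 + 1478 + 4826 = 16989.
Overall total = μ·N = 60393.33·16989 = 1026022283.37.
Subtract the known strata: 3248·30081.76 + 2236·76578.24 + 1478·54228.54 + 4826·77671.70 = 723927907.44.
Remaining total for district 2: 1026022283.37 − 723927907.44 = 302094375.93.
Divide by its size: 302094375.93 / 5201 = 58083.9023... → 58083.90.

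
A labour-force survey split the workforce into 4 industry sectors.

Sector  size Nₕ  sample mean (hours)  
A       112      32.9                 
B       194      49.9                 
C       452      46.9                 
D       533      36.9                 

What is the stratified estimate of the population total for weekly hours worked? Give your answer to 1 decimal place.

A: 112·32.9 = 3684.8
B: 194·49.9 = 9680.6
C: 452·46.9 = 21198.8
D: 533·36.9 = 19667.7
τ̂ = Σ Nₕx̄ₕ = 54231.9.

54231.9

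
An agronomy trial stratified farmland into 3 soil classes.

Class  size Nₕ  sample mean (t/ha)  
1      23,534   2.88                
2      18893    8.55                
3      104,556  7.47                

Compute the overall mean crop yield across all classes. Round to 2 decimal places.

N = 23534 + 18893 + 104556 = 146983.
Weight each subgroup mean by Nₕ/N and sum.
Σ Nₕx̄ₕ = 23534·2.88 + 18893·8.55 + 104556·7.47 = 67777.92 + 161535.15 + 781033.32 = 1010346.39.
Divide by N: 1010346.39 / 146983 = 6.8739... → 6.87.

6.87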